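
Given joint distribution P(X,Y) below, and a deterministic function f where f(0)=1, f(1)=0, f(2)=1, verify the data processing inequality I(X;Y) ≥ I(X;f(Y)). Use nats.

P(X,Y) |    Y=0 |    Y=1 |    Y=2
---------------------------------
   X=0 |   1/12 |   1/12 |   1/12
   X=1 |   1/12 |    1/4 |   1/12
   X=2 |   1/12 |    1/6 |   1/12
I(X;Y) = 0.0225, I(X;f(Y)) = 0.0225, inequality holds: 0.0225 ≥ 0.0225

Data Processing Inequality: For any Markov chain X → Y → Z, we have I(X;Y) ≥ I(X;Z).

Here Z = f(Y) is a deterministic function of Y, forming X → Y → Z.

Original I(X;Y) = 0.0225 nats

After applying f:
P(X,Z) where Z=f(Y):
- P(X,Z=0) = P(X,Y=1)
- P(X,Z=1) = P(X,Y=0) + P(X,Y=2)

I(X;Z) = I(X;f(Y)) = 0.0225 nats

Verification: 0.0225 ≥ 0.0225 ✓

Information cannot be created by processing; the function f can only lose information about X.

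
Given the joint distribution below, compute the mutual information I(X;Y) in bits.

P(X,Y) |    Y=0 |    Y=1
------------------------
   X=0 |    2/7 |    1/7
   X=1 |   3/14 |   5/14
0.0611 bits

Mutual information: I(X;Y) = H(X) + H(Y) - H(X,Y)

Marginals:
P(X) = (3/7, 4/7), H(X) = 0.9852 bits
P(Y) = (1/2, 1/2), H(Y) = 1.0000 bits

Joint entropy: H(X,Y) = 1.9242 bits

I(X;Y) = 0.9852 + 1.0000 - 1.9242 = 0.0611 bits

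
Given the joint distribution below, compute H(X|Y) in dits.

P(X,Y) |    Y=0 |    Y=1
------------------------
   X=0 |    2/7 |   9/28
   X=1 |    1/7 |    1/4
0.2885 dits

Using the chain rule: H(X|Y) = H(X,Y) - H(Y)

First, compute H(X,Y) = 0.5851 dits

Marginal P(Y) = (3/7, 4/7)
H(Y) = 0.2966 dits

H(X|Y) = H(X,Y) - H(Y) = 0.5851 - 0.2966 = 0.2885 dits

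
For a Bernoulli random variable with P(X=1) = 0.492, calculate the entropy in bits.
0.9998 bits

The binary entropy function is:
H(p) = -p log(p) - (1-p) log(1-p)

H(0.492) = -0.492 × log_2(0.492) - 0.508 × log_2(0.508)
H(0.492) = 0.9998 bits

Note: Binary entropy is maximized at p=0.5 (H=1 bit) and minimized at p=0 or p=1 (H=0).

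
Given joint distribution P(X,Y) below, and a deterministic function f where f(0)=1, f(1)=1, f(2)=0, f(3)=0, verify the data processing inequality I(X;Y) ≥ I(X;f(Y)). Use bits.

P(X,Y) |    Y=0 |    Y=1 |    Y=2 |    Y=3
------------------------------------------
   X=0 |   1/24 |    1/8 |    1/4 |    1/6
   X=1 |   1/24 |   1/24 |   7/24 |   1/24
I(X;Y) = 0.0716, I(X;f(Y)) = 0.0070, inequality holds: 0.0716 ≥ 0.0070

Data Processing Inequality: For any Markov chain X → Y → Z, we have I(X;Y) ≥ I(X;Z).

Here Z = f(Y) is a deterministic function of Y, forming X → Y → Z.

Original I(X;Y) = 0.0716 bits

After applying f:
P(X,Z) where Z=f(Y):
- P(X,Z=0) = P(X,Y=2) + P(X,Y=3)
- P(X,Z=1) = P(X,Y=0) + P(X,Y=1)

I(X;Z) = I(X;f(Y)) = 0.0070 bits

Verification: 0.0716 ≥ 0.0070 ✓

Information cannot be created by processing; the function f can only lose information about X.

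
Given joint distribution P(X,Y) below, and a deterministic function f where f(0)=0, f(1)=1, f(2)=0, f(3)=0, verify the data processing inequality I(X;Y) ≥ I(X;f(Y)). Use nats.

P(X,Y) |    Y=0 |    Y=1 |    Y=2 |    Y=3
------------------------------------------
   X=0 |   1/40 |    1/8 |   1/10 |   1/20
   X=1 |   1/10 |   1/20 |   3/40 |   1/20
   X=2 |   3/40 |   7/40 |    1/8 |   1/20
I(X;Y) = 0.0497, I(X;f(Y)) = 0.0254, inequality holds: 0.0497 ≥ 0.0254

Data Processing Inequality: For any Markov chain X → Y → Z, we have I(X;Y) ≥ I(X;Z).

Here Z = f(Y) is a deterministic function of Y, forming X → Y → Z.

Original I(X;Y) = 0.0497 nats

After applying f:
P(X,Z) where Z=f(Y):
- P(X,Z=0) = P(X,Y=0) + P(X,Y=2) + P(X,Y=3)
- P(X,Z=1) = P(X,Y=1)

I(X;Z) = I(X;f(Y)) = 0.0254 nats

Verification: 0.0497 ≥ 0.0254 ✓

Information cannot be created by processing; the function f can only lose information about X.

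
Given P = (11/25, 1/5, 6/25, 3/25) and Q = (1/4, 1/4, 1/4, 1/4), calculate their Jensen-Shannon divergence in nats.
0.0264 nats

Jensen-Shannon divergence is:
JSD(P||Q) = 0.5 × D_KL(P||M) + 0.5 × D_KL(Q||M)
where M = 0.5 × (P + Q) is the mixture distribution.

M = 0.5 × (11/25, 1/5, 6/25, 3/25) + 0.5 × (1/4, 1/4, 1/4, 1/4) = (0.345, 9/40, 0.245, 0.185)

D_KL(P||M) = 0.0266 nats
D_KL(Q||M) = 0.0261 nats

JSD(P||Q) = 0.5 × 0.0266 + 0.5 × 0.0261 = 0.0264 nats

Unlike KL divergence, JSD is symmetric and bounded: 0 ≤ JSD ≤ log(2).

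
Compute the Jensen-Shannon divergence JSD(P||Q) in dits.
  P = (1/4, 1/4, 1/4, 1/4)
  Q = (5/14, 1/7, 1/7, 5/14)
0.0106 dits

Jensen-Shannon divergence is:
JSD(P||Q) = 0.5 × D_KL(P||M) + 0.5 × D_KL(Q||M)
where M = 0.5 × (P + Q) is the mixture distribution.

M = 0.5 × (1/4, 1/4, 1/4, 1/4) + 0.5 × (5/14, 1/7, 1/7, 5/14) = (0.303571, 0.196429, 0.196429, 0.303571)

D_KL(P||M) = 0.0102 dits
D_KL(Q||M) = 0.0109 dits

JSD(P||Q) = 0.5 × 0.0102 + 0.5 × 0.0109 = 0.0106 dits

Unlike KL divergence, JSD is symmetric and bounded: 0 ≤ JSD ≤ log(2).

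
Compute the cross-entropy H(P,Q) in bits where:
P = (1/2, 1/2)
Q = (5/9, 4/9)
1.0090 bits

Cross-entropy: H(P,Q) = -Σ p(x) log q(x)

Alternatively: H(P,Q) = H(P) + D_KL(P||Q)
H(P) = 1.0000 bits
D_KL(P||Q) = 0.0090 bits

H(P,Q) = 1.0000 + 0.0090 = 1.0090 bits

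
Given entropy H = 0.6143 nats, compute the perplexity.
1.8484

Perplexity is e^H (or exp(H) for natural log).

H = 0.6143 nats
Perplexity = e^0.6143 = 1.8484

Interpretation: The model's uncertainty is equivalent to choosing uniformly among 1.8 options.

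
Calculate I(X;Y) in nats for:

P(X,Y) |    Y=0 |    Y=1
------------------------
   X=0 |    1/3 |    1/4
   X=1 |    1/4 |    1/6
0.0004 nats

Mutual information: I(X;Y) = H(X) + H(Y) - H(X,Y)

Marginals:
P(X) = (7/12, 5/12), H(X) = 0.6792 nats
P(Y) = (7/12, 5/12), H(Y) = 0.6792 nats

Joint entropy: H(X,Y) = 1.3580 nats

I(X;Y) = 0.6792 + 0.6792 - 1.3580 = 0.0004 nats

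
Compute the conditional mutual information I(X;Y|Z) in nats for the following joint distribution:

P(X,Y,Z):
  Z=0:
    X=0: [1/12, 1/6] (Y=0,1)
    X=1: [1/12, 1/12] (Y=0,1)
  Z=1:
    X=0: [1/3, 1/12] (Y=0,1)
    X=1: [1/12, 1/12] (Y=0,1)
0.0307 nats

Conditional mutual information: I(X;Y|Z) = H(X|Z) + H(Y|Z) - H(X,Y|Z)

H(Z) = 0.6792
H(X,Z) = 1.3086 → H(X|Z) = 0.6294
H(Y,Z) = 1.3086 → H(Y|Z) = 0.6294
H(X,Y,Z) = 1.9073 → H(X,Y|Z) = 1.2281

I(X;Y|Z) = 0.6294 + 0.6294 - 1.2281 = 0.0307 nats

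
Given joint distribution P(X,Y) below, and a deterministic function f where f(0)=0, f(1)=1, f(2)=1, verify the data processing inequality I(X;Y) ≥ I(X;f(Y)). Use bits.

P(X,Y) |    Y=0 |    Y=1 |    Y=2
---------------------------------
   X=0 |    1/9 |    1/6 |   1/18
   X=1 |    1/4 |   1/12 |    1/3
I(X;Y) = 0.1371, I(X;f(Y)) = 0.0012, inequality holds: 0.1371 ≥ 0.0012

Data Processing Inequality: For any Markov chain X → Y → Z, we have I(X;Y) ≥ I(X;Z).

Here Z = f(Y) is a deterministic function of Y, forming X → Y → Z.

Original I(X;Y) = 0.1371 bits

After applying f:
P(X,Z) where Z=f(Y):
- P(X,Z=0) = P(X,Y=0)
- P(X,Z=1) = P(X,Y=1) + P(X,Y=2)

I(X;Z) = I(X;f(Y)) = 0.0012 bits

Verification: 0.1371 ≥ 0.0012 ✓

Information cannot be created by processing; the function f can only lose information about X.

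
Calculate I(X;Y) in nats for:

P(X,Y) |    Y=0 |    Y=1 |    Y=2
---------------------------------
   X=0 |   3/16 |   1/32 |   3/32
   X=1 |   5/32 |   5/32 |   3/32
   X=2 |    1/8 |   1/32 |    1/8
0.0630 nats

Mutual information: I(X;Y) = H(X) + H(Y) - H(X,Y)

Marginals:
P(X) = (5/16, 13/32, 9/32), H(X) = 1.0862 nats
P(Y) = (15/32, 7/32, 5/16), H(Y) = 1.0511 nats

Joint entropy: H(X,Y) = 2.0743 nats

I(X;Y) = 1.0862 + 1.0511 - 2.0743 = 0.0630 nats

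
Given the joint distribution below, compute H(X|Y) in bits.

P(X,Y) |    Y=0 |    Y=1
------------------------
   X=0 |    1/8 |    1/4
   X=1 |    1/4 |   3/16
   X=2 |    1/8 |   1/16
1.4528 bits

Using the chain rule: H(X|Y) = H(X,Y) - H(Y)

First, compute H(X,Y) = 2.4528 bits

Marginal P(Y) = (1/2, 1/2)
H(Y) = 1.0000 bits

H(X|Y) = H(X,Y) - H(Y) = 2.4528 - 1.0000 = 1.4528 bits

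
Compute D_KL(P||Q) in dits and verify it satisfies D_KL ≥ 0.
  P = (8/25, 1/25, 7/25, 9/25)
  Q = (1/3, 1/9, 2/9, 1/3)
0.0167 dits

KL divergence satisfies the Gibbs inequality: D_KL(P||Q) ≥ 0 for all distributions P, Q.

D_KL(P||Q) = Σ p(x) log(p(x)/q(x))
Term by term:
  x=0: 8/25 × log_10[(8/25)/(1/3)] = -0.0057
  x=1: 1/25 × log_10[(1/25)/(1/9)] = -0.0177
  x=2: 7/25 × log_10[(7/25)/(2/9)] = 0.0281
  x=3: 9/25 × log_10[(9/25)/(1/3)] = 0.0120
D_KL(P||Q) = 0.0167 dits

D_KL(P||Q) = 0.0167 ≥ 0 ✓

This non-negativity is a fundamental property: relative entropy cannot be negative because it measures how different Q is from P.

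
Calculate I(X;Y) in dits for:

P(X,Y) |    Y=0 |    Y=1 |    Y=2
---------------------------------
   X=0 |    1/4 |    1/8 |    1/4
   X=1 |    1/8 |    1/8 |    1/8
0.0047 dits

Mutual information: I(X;Y) = H(X) + H(Y) - H(X,Y)

Marginals:
P(X) = (5/8, 3/8), H(X) = 0.2873 dits
P(Y) = (3/8, 1/4, 3/8), H(Y) = 0.4700 dits

Joint entropy: H(X,Y) = 0.7526 dits

I(X;Y) = 0.2873 + 0.4700 - 0.7526 = 0.0047 dits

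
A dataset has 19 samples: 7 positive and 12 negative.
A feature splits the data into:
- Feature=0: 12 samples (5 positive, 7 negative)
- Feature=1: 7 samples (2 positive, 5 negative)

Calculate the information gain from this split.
0.0126 bits

Information Gain = H(Y) - H(Y|Feature)

Before split:
P(positive) = 7/19 = 0.3684
H(Y) = 0.9495 bits

After split:
Feature=0: H = 0.9799 bits (weight = 12/19)
Feature=1: H = 0.8631 bits (weight = 7/19)
H(Y|Feature) = (12/19)×0.9799 + (7/19)×0.8631 = 0.9369 bits

Information Gain = 0.9495 - 0.9369 = 0.0126 bits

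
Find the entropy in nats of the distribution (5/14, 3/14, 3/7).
1.0609 nats

Shannon entropy is H(X) = -Σ p(x) log p(x).

For P = (5/14, 3/14, 3/7):
H = -5/14 × log_e(5/14) -3/14 × log_e(3/14) -3/7 × log_e(3/7)
H = 1.0609 nats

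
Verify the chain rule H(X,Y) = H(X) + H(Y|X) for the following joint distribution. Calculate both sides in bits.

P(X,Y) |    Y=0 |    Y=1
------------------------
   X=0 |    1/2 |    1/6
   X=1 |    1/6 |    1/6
H(X,Y) = 1.7925, H(X) = 0.9183, H(Y|X) = 0.8742 (all in bits)

Chain rule: H(X,Y) = H(X) + H(Y|X)

Left side — joint entropy directly:
H(X,Y) = -Σ p(x,y) log p(x,y) = 1.7925 bits

Right side — compute H(Y|X) from the conditional distributions:
P(X) = (2/3, 1/3), so H(X) = 0.9183 bits
H(Y|X) = Σ_x P(X=x) · H(Y|X=x):
  P(Y|X=0) = (3/4, 1/4), H(Y|X=0) = 0.8113, weight P(X=0) = 2/3
  P(Y|X=1) = (1/2, 1/2), H(Y|X=1) = 1.0000, weight P(X=1) = 1/3
H(Y|X) = 0.8742 bits

H(X) + H(Y|X) = 0.9183 + 0.8742 = 1.7925 bits

Both sides equal 1.7925 bits. ✓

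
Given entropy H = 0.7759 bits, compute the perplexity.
1.7123

Perplexity is 2^H (or exp(H) for natural log).

H = 0.7759 bits
Perplexity = 2^0.7759 = 1.7123

Interpretation: The model's uncertainty is equivalent to choosing uniformly among 1.7 options.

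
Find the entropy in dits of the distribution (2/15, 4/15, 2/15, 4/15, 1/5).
0.6793 dits

Shannon entropy is H(X) = -Σ p(x) log p(x).

For P = (2/15, 4/15, 2/15, 4/15, 1/5):
H = -2/15 × log_10(2/15) -4/15 × log_10(4/15) -2/15 × log_10(2/15) -4/15 × log_10(4/15) -1/5 × log_10(1/5)
H = 0.6793 dits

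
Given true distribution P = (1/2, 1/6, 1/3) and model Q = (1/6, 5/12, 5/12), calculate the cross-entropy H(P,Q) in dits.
0.5792 dits

Cross-entropy: H(P,Q) = -Σ p(x) log q(x)

Alternatively: H(P,Q) = H(P) + D_KL(P||Q)
H(P) = 0.4392 dits
D_KL(P||Q) = 0.1399 dits

H(P,Q) = 0.4392 + 0.1399 = 0.5792 dits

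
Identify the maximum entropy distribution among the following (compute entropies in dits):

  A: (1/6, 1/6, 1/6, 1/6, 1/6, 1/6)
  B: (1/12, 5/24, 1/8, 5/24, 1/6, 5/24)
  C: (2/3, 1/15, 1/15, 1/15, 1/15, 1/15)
A

For a discrete distribution over n outcomes, entropy is maximized by the uniform distribution.

Computing entropies:
H(A) = 0.7782 dits
H(B) = 0.7583 dits
H(C) = 0.5094 dits

The uniform distribution (where all probabilities equal 1/6) achieves the maximum entropy of log_10(6) = 0.7782 dits.

Distribution A has the highest entropy.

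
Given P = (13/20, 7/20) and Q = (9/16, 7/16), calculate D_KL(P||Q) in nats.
0.0159 nats

KL divergence: D_KL(P||Q) = Σ p(x) log(p(x)/q(x))

Computing term by term:
  x=0: 13/20 × log_e[(13/20)/(9/16)] = 13/20 × 0.1446 = 0.0940
  x=1: 7/20 × log_e[(7/20)/(7/16)] = 7/20 × -0.2231 = -0.0781

D_KL(P||Q) = 0.0159 nats

Note: KL divergence is always non-negative and equals 0 iff P = Q.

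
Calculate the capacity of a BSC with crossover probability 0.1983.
0.2815 bits

For a binary symmetric channel (BSC) with error probability p:
Capacity C = 1 - H(p) bits per symbol

where H(p) = -p log₂(p) - (1-p) log₂(1-p) is the binary entropy function.

H(0.1983) = 0.7185 bits
C = 1 - 0.7185 = 0.2815 bits per symbol

This means we can reliably transmit up to 0.2815 bits of information per channel use.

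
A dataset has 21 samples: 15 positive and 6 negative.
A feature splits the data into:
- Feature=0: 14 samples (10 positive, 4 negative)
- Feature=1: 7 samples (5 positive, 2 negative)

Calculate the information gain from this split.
0.0000 bits

Information Gain = H(Y) - H(Y|Feature)

Before split:
P(positive) = 15/21 = 0.7143
H(Y) = 0.8631 bits

After split:
Feature=0: H = 0.8631 bits (weight = 14/21)
Feature=1: H = 0.8631 bits (weight = 7/21)
H(Y|Feature) = (14/21)×0.8631 + (7/21)×0.8631 = 0.8631 bits

Information Gain = 0.8631 - 0.8631 = 0.0000 bits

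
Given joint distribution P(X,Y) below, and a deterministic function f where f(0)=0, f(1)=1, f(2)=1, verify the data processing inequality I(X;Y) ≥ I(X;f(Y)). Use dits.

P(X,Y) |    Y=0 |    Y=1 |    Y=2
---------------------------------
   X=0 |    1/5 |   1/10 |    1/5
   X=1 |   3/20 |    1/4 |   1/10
I(X;Y) = 0.0234, I(X;f(Y)) = 0.0024, inequality holds: 0.0234 ≥ 0.0024

Data Processing Inequality: For any Markov chain X → Y → Z, we have I(X;Y) ≥ I(X;Z).

Here Z = f(Y) is a deterministic function of Y, forming X → Y → Z.

Original I(X;Y) = 0.0234 dits

After applying f:
P(X,Z) where Z=f(Y):
- P(X,Z=0) = P(X,Y=0)
- P(X,Z=1) = P(X,Y=1) + P(X,Y=2)

I(X;Z) = I(X;f(Y)) = 0.0024 dits

Verification: 0.0234 ≥ 0.0024 ✓

Information cannot be created by processing; the function f can only lose information about X.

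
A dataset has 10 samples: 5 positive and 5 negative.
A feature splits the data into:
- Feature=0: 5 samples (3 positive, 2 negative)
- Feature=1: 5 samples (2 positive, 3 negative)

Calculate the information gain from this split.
0.0290 bits

Information Gain = H(Y) - H(Y|Feature)

Before split:
P(positive) = 5/10 = 0.5000
H(Y) = 1.0000 bits

After split:
Feature=0: H = 0.9710 bits (weight = 5/10)
Feature=1: H = 0.9710 bits (weight = 5/10)
H(Y|Feature) = (5/10)×0.9710 + (5/10)×0.9710 = 0.9710 bits

Information Gain = 1.0000 - 0.9710 = 0.0290 bits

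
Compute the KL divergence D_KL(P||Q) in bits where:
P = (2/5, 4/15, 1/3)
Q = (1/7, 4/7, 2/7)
0.3751 bits

KL divergence: D_KL(P||Q) = Σ p(x) log(p(x)/q(x))

Computing term by term:
  x=0: 2/5 × log_2[(2/5)/(1/7)] = 2/5 × 1.4854 = 0.5942
  x=1: 4/15 × log_2[(4/15)/(4/7)] = 4/15 × -1.0995 = -0.2932
  x=2: 1/3 × log_2[(1/3)/(2/7)] = 1/3 × 0.2224 = 0.0741

D_KL(P||Q) = 0.3751 bits

Note: KL divergence is always non-negative and equals 0 iff P = Q.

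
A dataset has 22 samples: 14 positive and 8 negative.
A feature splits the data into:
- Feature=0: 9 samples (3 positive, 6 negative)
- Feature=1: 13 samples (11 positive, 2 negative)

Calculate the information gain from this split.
0.2040 bits

Information Gain = H(Y) - H(Y|Feature)

Before split:
P(positive) = 14/22 = 0.6364
H(Y) = 0.9457 bits

After split:
Feature=0: H = 0.9183 bits (weight = 9/22)
Feature=1: H = 0.6194 bits (weight = 13/22)
H(Y|Feature) = (9/22)×0.9183 + (13/22)×0.6194 = 0.7417 bits

Information Gain = 0.9457 - 0.7417 = 0.2040 bits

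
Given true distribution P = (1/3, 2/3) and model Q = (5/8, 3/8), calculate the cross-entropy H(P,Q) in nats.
0.8106 nats

Cross-entropy: H(P,Q) = -Σ p(x) log q(x)

Alternatively: H(P,Q) = H(P) + D_KL(P||Q)
H(P) = 0.6365 nats
D_KL(P||Q) = 0.1740 nats

H(P,Q) = 0.6365 + 0.1740 = 0.8106 nats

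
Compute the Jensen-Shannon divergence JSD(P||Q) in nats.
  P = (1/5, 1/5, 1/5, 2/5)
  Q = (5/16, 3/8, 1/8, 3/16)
0.0438 nats

Jensen-Shannon divergence is:
JSD(P||Q) = 0.5 × D_KL(P||M) + 0.5 × D_KL(Q||M)
where M = 0.5 × (P + Q) is the mixture distribution.

M = 0.5 × (1/5, 1/5, 1/5, 2/5) + 0.5 × (5/16, 3/8, 1/8, 3/16) = (0.25625, 0.2875, 0.1625, 0.29375)

D_KL(P||M) = 0.0429 nats
D_KL(Q||M) = 0.0447 nats

JSD(P||Q) = 0.5 × 0.0429 + 0.5 × 0.0447 = 0.0438 nats

Unlike KL divergence, JSD is symmetric and bounded: 0 ≤ JSD ≤ log(2).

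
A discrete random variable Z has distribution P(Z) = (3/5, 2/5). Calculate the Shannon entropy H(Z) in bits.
0.9710 bits

Shannon entropy is H(X) = -Σ p(x) log p(x).

For P = (3/5, 2/5):
H = -3/5 × log_2(3/5) -2/5 × log_2(2/5)
H = 0.9710 bits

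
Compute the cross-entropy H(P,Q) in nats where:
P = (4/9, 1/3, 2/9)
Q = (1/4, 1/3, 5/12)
1.1769 nats

Cross-entropy: H(P,Q) = -Σ p(x) log q(x)

Alternatively: H(P,Q) = H(P) + D_KL(P||Q)
H(P) = 1.0609 nats
D_KL(P||Q) = 0.1160 nats

H(P,Q) = 1.0609 + 0.1160 = 1.1769 nats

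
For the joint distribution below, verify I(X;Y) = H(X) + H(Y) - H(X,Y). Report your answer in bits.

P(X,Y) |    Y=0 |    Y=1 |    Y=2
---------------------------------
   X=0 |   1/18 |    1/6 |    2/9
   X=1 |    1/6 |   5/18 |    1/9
I(X;Y) = 0.0805 bits

Mutual information has multiple equivalent forms:
- I(X;Y) = H(X) - H(X|Y)
- I(X;Y) = H(Y) - H(Y|X)
- I(X;Y) = H(X) + H(Y) - H(X,Y)

Computing all quantities:
H(X) = 0.9911, H(Y) = 1.5305, H(X,Y) = 2.4411
H(X|Y) = 0.9106, H(Y|X) = 1.4500

Verification:
H(X) - H(X|Y) = 0.9911 - 0.9106 = 0.0805
H(Y) - H(Y|X) = 1.5305 - 1.4500 = 0.0805
H(X) + H(Y) - H(X,Y) = 0.9911 + 1.5305 - 2.4411 = 0.0805

All forms give I(X;Y) = 0.0805 bits. ✓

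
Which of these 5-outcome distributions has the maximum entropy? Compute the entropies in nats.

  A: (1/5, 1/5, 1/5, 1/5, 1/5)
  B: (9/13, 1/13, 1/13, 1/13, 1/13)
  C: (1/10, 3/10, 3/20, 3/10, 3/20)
A

For a discrete distribution over n outcomes, entropy is maximized by the uniform distribution.

Computing entropies:
H(A) = 1.6094 nats
H(B) = 1.0438 nats
H(C) = 1.5218 nats

The uniform distribution (where all probabilities equal 1/5) achieves the maximum entropy of log_e(5) = 1.6094 nats.

Distribution A has the highest entropy.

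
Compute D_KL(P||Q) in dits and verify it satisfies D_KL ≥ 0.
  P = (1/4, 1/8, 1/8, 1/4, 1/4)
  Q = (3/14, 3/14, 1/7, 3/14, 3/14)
0.0137 dits

KL divergence satisfies the Gibbs inequality: D_KL(P||Q) ≥ 0 for all distributions P, Q.

D_KL(P||Q) = Σ p(x) log(p(x)/q(x))
Term by term:
  x=0: 1/4 × log_10[(1/4)/(3/14)] = 0.0167
  x=1: 1/8 × log_10[(1/8)/(3/14)] = -0.0293
  x=2: 1/8 × log_10[(1/8)/(1/7)] = -0.0072
  x=3: 1/4 × log_10[(1/4)/(3/14)] = 0.0167
  x=4: 1/4 × log_10[(1/4)/(3/14)] = 0.0167
D_KL(P||Q) = 0.0137 dits

D_KL(P||Q) = 0.0137 ≥ 0 ✓

This non-negativity is a fundamental property: relative entropy cannot be negative because it measures how different Q is from P.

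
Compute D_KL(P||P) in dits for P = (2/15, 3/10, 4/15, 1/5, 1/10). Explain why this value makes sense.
0.0000 dits

KL divergence satisfies the Gibbs inequality: D_KL(P||Q) ≥ 0 for all distributions P, Q.

D_KL(P||Q) = Σ p(x) log(p(x)/q(x))
Each term is p(x) × log_10(p(x)/p(x)) = p(x) × log_10(1) = 0, so the sum is 0.
D_KL(P||Q) = 0.0000 dits

When P = Q, the KL divergence is exactly 0, as there is no 'divergence' between identical distributions.

This non-negativity is a fundamental property: relative entropy cannot be negative because it measures how different Q is from P.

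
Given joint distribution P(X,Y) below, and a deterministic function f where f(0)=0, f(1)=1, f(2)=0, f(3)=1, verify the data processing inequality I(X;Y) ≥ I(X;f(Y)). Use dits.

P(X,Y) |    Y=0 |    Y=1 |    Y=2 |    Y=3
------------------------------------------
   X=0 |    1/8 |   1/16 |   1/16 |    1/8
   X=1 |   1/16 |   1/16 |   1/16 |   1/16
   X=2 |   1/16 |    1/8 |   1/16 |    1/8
I(X;Y) = 0.0116, I(X;f(Y)) = 0.0058, inequality holds: 0.0116 ≥ 0.0058

Data Processing Inequality: For any Markov chain X → Y → Z, we have I(X;Y) ≥ I(X;Z).

Here Z = f(Y) is a deterministic function of Y, forming X → Y → Z.

Original I(X;Y) = 0.0116 dits

After applying f:
P(X,Z) where Z=f(Y):
- P(X,Z=0) = P(X,Y=0) + P(X,Y=2)
- P(X,Z=1) = P(X,Y=1) + P(X,Y=3)

I(X;Z) = I(X;f(Y)) = 0.0058 dits

Verification: 0.0116 ≥ 0.0058 ✓

Information cannot be created by processing; the function f can only lose information about X.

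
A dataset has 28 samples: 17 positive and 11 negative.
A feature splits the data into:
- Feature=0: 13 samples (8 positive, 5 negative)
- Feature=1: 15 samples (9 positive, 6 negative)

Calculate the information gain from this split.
0.0002 bits

Information Gain = H(Y) - H(Y|Feature)

Before split:
P(positive) = 17/28 = 0.6071
H(Y) = 0.9666 bits

After split:
Feature=0: H = 0.9612 bits (weight = 13/28)
Feature=1: H = 0.9710 bits (weight = 15/28)
H(Y|Feature) = (13/28)×0.9612 + (15/28)×0.9710 = 0.9664 bits

Information Gain = 0.9666 - 0.9664 = 0.0002 bits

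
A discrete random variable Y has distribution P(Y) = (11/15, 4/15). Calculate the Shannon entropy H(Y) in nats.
0.5799 nats

Shannon entropy is H(X) = -Σ p(x) log p(x).

For P = (11/15, 4/15):
H = -11/15 × log_e(11/15) -4/15 × log_e(4/15)
H = 0.5799 nats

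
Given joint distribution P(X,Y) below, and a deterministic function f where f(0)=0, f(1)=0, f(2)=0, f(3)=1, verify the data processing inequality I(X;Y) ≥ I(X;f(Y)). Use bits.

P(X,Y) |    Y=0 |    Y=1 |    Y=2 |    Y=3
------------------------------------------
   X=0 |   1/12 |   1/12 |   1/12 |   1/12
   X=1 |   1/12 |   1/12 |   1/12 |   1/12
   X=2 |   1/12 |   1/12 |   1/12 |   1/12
I(X;Y) = 0.0000, I(X;f(Y)) = 0.0000, inequality holds: 0.0000 ≥ 0.0000

Data Processing Inequality: For any Markov chain X → Y → Z, we have I(X;Y) ≥ I(X;Z).

Here Z = f(Y) is a deterministic function of Y, forming X → Y → Z.

Original I(X;Y) = 0.0000 bits

After applying f:
P(X,Z) where Z=f(Y):
- P(X,Z=0) = P(X,Y=0) + P(X,Y=1) + P(X,Y=2)
- P(X,Z=1) = P(X,Y=3)

I(X;Z) = I(X;f(Y)) = 0.0000 bits

Verification: 0.0000 ≥ 0.0000 ✓

Information cannot be created by processing; the function f can only lose information about X.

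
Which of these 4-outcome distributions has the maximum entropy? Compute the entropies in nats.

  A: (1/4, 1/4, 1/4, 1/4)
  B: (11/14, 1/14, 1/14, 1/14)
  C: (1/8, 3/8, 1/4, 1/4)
A

For a discrete distribution over n outcomes, entropy is maximized by the uniform distribution.

Computing entropies:
H(A) = 1.3863 nats
H(B) = 0.7550 nats
H(C) = 1.3209 nats

The uniform distribution (where all probabilities equal 1/4) achieves the maximum entropy of log_e(4) = 1.3863 nats.

Distribution A has the highest entropy.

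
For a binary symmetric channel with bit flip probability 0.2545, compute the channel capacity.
0.1817 bits

For a binary symmetric channel (BSC) with error probability p:
Capacity C = 1 - H(p) bits per symbol

where H(p) = -p log₂(p) - (1-p) log₂(1-p) is the binary entropy function.

H(0.2545) = 0.8183 bits
C = 1 - 0.8183 = 0.1817 bits per symbol

This means we can reliably transmit up to 0.1817 bits of information per channel use.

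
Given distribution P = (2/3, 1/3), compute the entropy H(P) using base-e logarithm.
0.6365 nats

Shannon entropy is H(X) = -Σ p(x) log p(x).

For P = (2/3, 1/3):
H = -2/3 × log_e(2/3) -1/3 × log_e(1/3)
H = 0.6365 nats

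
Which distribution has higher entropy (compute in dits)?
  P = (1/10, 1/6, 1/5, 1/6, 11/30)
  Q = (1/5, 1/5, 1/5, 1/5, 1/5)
Q

Computing entropies in dits:
H(P) = 0.6589
H(Q) = 0.6990

Distribution Q has higher entropy.

Intuition: The distribution closer to uniform (more spread out) has higher entropy.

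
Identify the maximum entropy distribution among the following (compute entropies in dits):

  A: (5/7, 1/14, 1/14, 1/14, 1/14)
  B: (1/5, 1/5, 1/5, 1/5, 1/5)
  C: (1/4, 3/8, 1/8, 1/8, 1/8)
B

For a discrete distribution over n outcomes, entropy is maximized by the uniform distribution.

Computing entropies:
H(A) = 0.4318 dits
H(B) = 0.6990 dits
H(C) = 0.6489 dits

The uniform distribution (where all probabilities equal 1/5) achieves the maximum entropy of log_10(5) = 0.6990 dits.

Distribution B has the highest entropy.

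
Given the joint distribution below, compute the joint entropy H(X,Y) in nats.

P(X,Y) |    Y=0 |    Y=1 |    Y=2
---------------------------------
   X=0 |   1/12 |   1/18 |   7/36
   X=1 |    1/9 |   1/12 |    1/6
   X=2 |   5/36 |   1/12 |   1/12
2.1242 nats

Joint entropy is H(X,Y) = -Σ_{x,y} p(x,y) log p(x,y).

Summing over all non-zero entries:
H(X,Y) = -[1/12·log_e(1/12) + 1/18·log_e(1/18) + 7/36·log_e(7/36) + 1/9·log_e(1/9) + 1/12·log_e(1/12) + 1/6·log_e(1/6) + 5/36·log_e(5/36) + 1/12·log_e(1/12) + 1/12·log_e(1/12)]
H(X,Y) = 2.1242 nats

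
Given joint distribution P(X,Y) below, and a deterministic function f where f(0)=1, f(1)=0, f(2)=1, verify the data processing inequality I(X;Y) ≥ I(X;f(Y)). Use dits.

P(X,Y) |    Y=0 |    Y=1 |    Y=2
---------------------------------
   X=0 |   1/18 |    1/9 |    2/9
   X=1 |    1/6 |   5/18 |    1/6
I(X;Y) = 0.0196, I(X;f(Y)) = 0.0063, inequality holds: 0.0196 ≥ 0.0063

Data Processing Inequality: For any Markov chain X → Y → Z, we have I(X;Y) ≥ I(X;Z).

Here Z = f(Y) is a deterministic function of Y, forming X → Y → Z.

Original I(X;Y) = 0.0196 dits

After applying f:
P(X,Z) where Z=f(Y):
- P(X,Z=0) = P(X,Y=1)
- P(X,Z=1) = P(X,Y=0) + P(X,Y=2)

I(X;Z) = I(X;f(Y)) = 0.0063 dits

Verification: 0.0196 ≥ 0.0063 ✓

Information cannot be created by processing; the function f can only lose information about X.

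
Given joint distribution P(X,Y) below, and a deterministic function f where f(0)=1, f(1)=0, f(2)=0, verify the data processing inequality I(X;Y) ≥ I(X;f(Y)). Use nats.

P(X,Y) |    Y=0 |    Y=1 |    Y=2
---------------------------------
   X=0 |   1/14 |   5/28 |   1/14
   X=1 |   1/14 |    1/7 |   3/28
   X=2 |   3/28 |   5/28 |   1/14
I(X;Y) = 0.0112, I(X;f(Y)) = 0.0036, inequality holds: 0.0112 ≥ 0.0036

Data Processing Inequality: For any Markov chain X → Y → Z, we have I(X;Y) ≥ I(X;Z).

Here Z = f(Y) is a deterministic function of Y, forming X → Y → Z.

Original I(X;Y) = 0.0112 nats

After applying f:
P(X,Z) where Z=f(Y):
- P(X,Z=0) = P(X,Y=1) + P(X,Y=2)
- P(X,Z=1) = P(X,Y=0)

I(X;Z) = I(X;f(Y)) = 0.0036 nats

Verification: 0.0112 ≥ 0.0036 ✓

Information cannot be created by processing; the function f can only lose information about X.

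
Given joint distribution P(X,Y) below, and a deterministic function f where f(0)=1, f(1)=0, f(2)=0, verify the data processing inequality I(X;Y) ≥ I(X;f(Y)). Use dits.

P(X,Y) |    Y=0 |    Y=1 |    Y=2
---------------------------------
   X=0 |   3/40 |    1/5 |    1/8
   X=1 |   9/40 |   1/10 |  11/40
I(X;Y) = 0.0282, I(X;f(Y)) = 0.0091, inequality holds: 0.0282 ≥ 0.0091

Data Processing Inequality: For any Markov chain X → Y → Z, we have I(X;Y) ≥ I(X;Z).

Here Z = f(Y) is a deterministic function of Y, forming X → Y → Z.

Original I(X;Y) = 0.0282 dits

After applying f:
P(X,Z) where Z=f(Y):
- P(X,Z=0) = P(X,Y=1) + P(X,Y=2)
- P(X,Z=1) = P(X,Y=0)

I(X;Z) = I(X;f(Y)) = 0.0091 dits

Verification: 0.0282 ≥ 0.0091 ✓

Information cannot be created by processing; the function f can only lose information about X.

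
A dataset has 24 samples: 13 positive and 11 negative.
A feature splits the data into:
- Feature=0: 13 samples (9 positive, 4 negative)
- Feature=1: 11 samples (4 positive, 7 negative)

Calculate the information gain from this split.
0.0792 bits

Information Gain = H(Y) - H(Y|Feature)

Before split:
P(positive) = 13/24 = 0.5417
H(Y) = 0.9950 bits

After split:
Feature=0: H = 0.8905 bits (weight = 13/24)
Feature=1: H = 0.9457 bits (weight = 11/24)
H(Y|Feature) = (13/24)×0.8905 + (11/24)×0.9457 = 0.9158 bits

Information Gain = 0.9950 - 0.9158 = 0.0792 bits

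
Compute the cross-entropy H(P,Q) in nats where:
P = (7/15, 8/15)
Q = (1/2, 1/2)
0.6931 nats

Cross-entropy: H(P,Q) = -Σ p(x) log q(x)

Alternatively: H(P,Q) = H(P) + D_KL(P||Q)
H(P) = 0.6909 nats
D_KL(P||Q) = 0.0022 nats

H(P,Q) = 0.6909 + 0.0022 = 0.6931 nats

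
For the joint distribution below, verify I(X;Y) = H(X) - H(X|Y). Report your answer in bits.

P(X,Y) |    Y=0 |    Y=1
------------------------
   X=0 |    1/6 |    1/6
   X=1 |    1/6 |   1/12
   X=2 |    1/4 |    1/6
I(X;Y) = 0.0124 bits

Mutual information has multiple equivalent forms:
- I(X;Y) = H(X) - H(X|Y)
- I(X;Y) = H(Y) - H(Y|X)
- I(X;Y) = H(X) + H(Y) - H(X,Y)

Computing all quantities:
H(X) = 1.5546, H(Y) = 0.9799, H(X,Y) = 2.5221
H(X|Y) = 1.5422, H(Y|X) = 0.9675

Verification:
H(X) - H(X|Y) = 1.5546 - 1.5422 = 0.0124
H(Y) - H(Y|X) = 0.9799 - 0.9675 = 0.0124
H(X) + H(Y) - H(X,Y) = 1.5546 + 0.9799 - 2.5221 = 0.0124

All forms give I(X;Y) = 0.0124 bits. ✓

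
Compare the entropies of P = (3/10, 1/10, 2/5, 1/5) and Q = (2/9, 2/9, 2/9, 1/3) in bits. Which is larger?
Q

Computing entropies in bits:
H(P) = 1.8464
H(Q) = 1.9749

Distribution Q has higher entropy.

Intuition: The distribution closer to uniform (more spread out) has higher entropy.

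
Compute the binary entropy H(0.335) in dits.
0.2769 dits

The binary entropy function is:
H(p) = -p log(p) - (1-p) log(1-p)

H(0.335) = -0.335 × log_10(0.335) - 0.665 × log_10(0.665)
H(0.335) = 0.2769 dits

Note: Binary entropy is maximized at p=0.5 (H=1 bit) and minimized at p=0 or p=1 (H=0).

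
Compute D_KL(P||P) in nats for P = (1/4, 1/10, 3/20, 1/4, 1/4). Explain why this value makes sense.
0.0000 nats

KL divergence satisfies the Gibbs inequality: D_KL(P||Q) ≥ 0 for all distributions P, Q.

D_KL(P||Q) = Σ p(x) log(p(x)/q(x))
Each term is p(x) × log_e(p(x)/p(x)) = p(x) × log_e(1) = 0, so the sum is 0.
D_KL(P||Q) = 0.0000 nats

When P = Q, the KL divergence is exactly 0, as there is no 'divergence' between identical distributions.

This non-negativity is a fundamental property: relative entropy cannot be negative because it measures how different Q is from P.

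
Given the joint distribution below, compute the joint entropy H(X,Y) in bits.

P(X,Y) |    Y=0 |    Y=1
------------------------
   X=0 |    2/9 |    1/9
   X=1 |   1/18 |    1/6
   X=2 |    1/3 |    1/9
2.3774 bits

Joint entropy is H(X,Y) = -Σ_{x,y} p(x,y) log p(x,y).

Summing over all non-zero entries:
H(X,Y) = -[2/9·log_2(2/9) + 1/9·log_2(1/9) + 1/18·log_2(1/18) + 1/6·log_2(1/6) + 1/3·log_2(1/3) + 1/9·log_2(1/9)]
H(X,Y) = 2.3774 bits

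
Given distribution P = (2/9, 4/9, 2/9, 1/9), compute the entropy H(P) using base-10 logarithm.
0.5529 dits

Shannon entropy is H(X) = -Σ p(x) log p(x).

For P = (2/9, 4/9, 2/9, 1/9):
H = -2/9 × log_10(2/9) -4/9 × log_10(4/9) -2/9 × log_10(2/9) -1/9 × log_10(1/9)
H = 0.5529 dits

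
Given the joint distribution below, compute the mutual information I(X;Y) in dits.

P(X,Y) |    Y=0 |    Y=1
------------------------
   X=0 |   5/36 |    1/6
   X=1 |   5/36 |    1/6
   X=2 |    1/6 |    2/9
0.0001 dits

Mutual information: I(X;Y) = H(X) + H(Y) - H(X,Y)

Marginals:
P(X) = (11/36, 11/36, 7/18), H(X) = 0.4742 dits
P(Y) = (4/9, 5/9), H(Y) = 0.2983 dits

Joint entropy: H(X,Y) = 0.7724 dits

I(X;Y) = 0.4742 + 0.2983 - 0.7724 = 0.0001 dits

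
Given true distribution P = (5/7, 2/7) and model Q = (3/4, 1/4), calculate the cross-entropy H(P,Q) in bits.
0.8679 bits

Cross-entropy: H(P,Q) = -Σ p(x) log q(x)

Alternatively: H(P,Q) = H(P) + D_KL(P||Q)
H(P) = 0.8631 bits
D_KL(P||Q) = 0.0048 bits

H(P,Q) = 0.8631 + 0.0048 = 0.8679 bits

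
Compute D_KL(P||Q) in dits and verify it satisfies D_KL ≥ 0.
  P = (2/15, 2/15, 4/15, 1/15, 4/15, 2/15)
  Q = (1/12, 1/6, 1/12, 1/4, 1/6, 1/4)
0.1288 dits

KL divergence satisfies the Gibbs inequality: D_KL(P||Q) ≥ 0 for all distributions P, Q.

D_KL(P||Q) = Σ p(x) log(p(x)/q(x))
Term by term:
  x=0: 2/15 × log_10[(2/15)/(1/12)] = 0.0272
  x=1: 2/15 × log_10[(2/15)/(1/6)] = -0.0129
  x=2: 4/15 × log_10[(4/15)/(1/12)] = 0.1347
  x=3: 1/15 × log_10[(1/15)/(1/4)] = -0.0383
  x=4: 4/15 × log_10[(4/15)/(1/6)] = 0.0544
  x=5: 2/15 × log_10[(2/15)/(1/4)] = -0.0364
D_KL(P||Q) = 0.1288 dits

D_KL(P||Q) = 0.1288 ≥ 0 ✓

This non-negativity is a fundamental property: relative entropy cannot be negative because it measures how different Q is from P.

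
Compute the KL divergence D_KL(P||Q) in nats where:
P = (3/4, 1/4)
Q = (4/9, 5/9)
0.1928 nats

KL divergence: D_KL(P||Q) = Σ p(x) log(p(x)/q(x))

Computing term by term:
  x=0: 3/4 × log_e[(3/4)/(4/9)] = 3/4 × 0.5232 = 0.3924
  x=1: 1/4 × log_e[(1/4)/(5/9)] = 1/4 × -0.7985 = -0.1996

D_KL(P||Q) = 0.1928 nats

Note: KL divergence is always non-negative and equals 0 iff P = Q.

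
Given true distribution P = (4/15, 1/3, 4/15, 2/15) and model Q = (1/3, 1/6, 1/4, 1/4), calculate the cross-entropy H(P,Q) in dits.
0.6274 dits

Cross-entropy: H(P,Q) = -Σ p(x) log q(x)

Alternatively: H(P,Q) = H(P) + D_KL(P||Q)
H(P) = 0.5819 dits
D_KL(P||Q) = 0.0456 dits

H(P,Q) = 0.5819 + 0.0456 = 0.6274 dits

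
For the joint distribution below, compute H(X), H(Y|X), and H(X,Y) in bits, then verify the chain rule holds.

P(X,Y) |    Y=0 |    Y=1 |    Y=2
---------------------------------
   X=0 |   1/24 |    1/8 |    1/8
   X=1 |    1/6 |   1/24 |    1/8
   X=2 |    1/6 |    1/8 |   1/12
H(X,Y) = 3.0425, H(X) = 1.5774, H(Y|X) = 1.4651 (all in bits)

Chain rule: H(X,Y) = H(X) + H(Y|X)

Left side — joint entropy directly:
H(X,Y) = -Σ p(x,y) log p(x,y) = 3.0425 bits

Right side — compute H(Y|X) from the conditional distributions:
P(X) = (7/24, 1/3, 3/8), so H(X) = 1.5774 bits
H(Y|X) = Σ_x P(X=x) · H(Y|X=x):
  P(Y|X=0) = (1/7, 3/7, 3/7), H(Y|X=0) = 1.4488, weight P(X=0) = 7/24
  P(Y|X=1) = (1/2, 1/8, 3/8), H(Y|X=1) = 1.4056, weight P(X=1) = 1/3
  P(Y|X=2) = (4/9, 1/3, 2/9), H(Y|X=2) = 1.5305, weight P(X=2) = 3/8
H(Y|X) = 1.4651 bits

H(X) + H(Y|X) = 1.5774 + 1.4651 = 3.0425 bits

Both sides equal 3.0425 bits. ✓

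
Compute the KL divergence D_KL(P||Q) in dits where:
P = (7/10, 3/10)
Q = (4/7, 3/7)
0.0152 dits

KL divergence: D_KL(P||Q) = Σ p(x) log(p(x)/q(x))

Computing term by term:
  x=0: 7/10 × log_10[(7/10)/(4/7)] = 7/10 × 0.0881 = 0.0617
  x=1: 3/10 × log_10[(3/10)/(3/7)] = 3/10 × -0.1549 = -0.0465

D_KL(P||Q) = 0.0152 dits

Note: KL divergence is always non-negative and equals 0 iff P = Q.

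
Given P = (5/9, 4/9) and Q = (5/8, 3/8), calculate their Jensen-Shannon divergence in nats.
0.0025 nats

Jensen-Shannon divergence is:
JSD(P||Q) = 0.5 × D_KL(P||M) + 0.5 × D_KL(Q||M)
where M = 0.5 × (P + Q) is the mixture distribution.

M = 0.5 × (5/9, 4/9) + 0.5 × (5/8, 3/8) = (0.590278, 0.409722)

D_KL(P||M) = 0.0025 nats
D_KL(Q||M) = 0.0025 nats

JSD(P||Q) = 0.5 × 0.0025 + 0.5 × 0.0025 = 0.0025 nats

Unlike KL divergence, JSD is symmetric and bounded: 0 ≤ JSD ≤ log(2).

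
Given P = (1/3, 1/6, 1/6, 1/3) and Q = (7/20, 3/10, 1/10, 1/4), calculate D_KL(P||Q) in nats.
0.0668 nats

KL divergence: D_KL(P||Q) = Σ p(x) log(p(x)/q(x))

Computing term by term:
  x=0: 1/3 × log_e[(1/3)/(7/20)] = 1/3 × -0.0488 = -0.0163
  x=1: 1/6 × log_e[(1/6)/(3/10)] = 1/6 × -0.5878 = -0.0980
  x=2: 1/6 × log_e[(1/6)/(1/10)] = 1/6 × 0.5108 = 0.0851
  x=3: 1/3 × log_e[(1/3)/(1/4)] = 1/3 × 0.2877 = 0.0959

D_KL(P||Q) = 0.0668 nats

Note: KL divergence is always non-negative and equals 0 iff P = Q.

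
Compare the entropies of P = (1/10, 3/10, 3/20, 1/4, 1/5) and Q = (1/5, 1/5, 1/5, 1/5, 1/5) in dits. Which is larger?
Q

Computing entropies in dits:
H(P) = 0.6708
H(Q) = 0.6990

Distribution Q has higher entropy.

Intuition: The distribution closer to uniform (more spread out) has higher entropy.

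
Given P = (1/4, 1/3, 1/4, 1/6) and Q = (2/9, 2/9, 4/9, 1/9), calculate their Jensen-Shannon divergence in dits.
0.0098 dits

Jensen-Shannon divergence is:
JSD(P||Q) = 0.5 × D_KL(P||M) + 0.5 × D_KL(Q||M)
where M = 0.5 × (P + Q) is the mixture distribution.

M = 0.5 × (1/4, 1/3, 1/4, 1/6) + 0.5 × (2/9, 2/9, 4/9, 1/9) = (0.236111, 5/18, 0.347222, 5/36)

D_KL(P||M) = 0.0101 dits
D_KL(Q||M) = 0.0095 dits

JSD(P||Q) = 0.5 × 0.0101 + 0.5 × 0.0095 = 0.0098 dits

Unlike KL divergence, JSD is symmetric and bounded: 0 ≤ JSD ≤ log(2).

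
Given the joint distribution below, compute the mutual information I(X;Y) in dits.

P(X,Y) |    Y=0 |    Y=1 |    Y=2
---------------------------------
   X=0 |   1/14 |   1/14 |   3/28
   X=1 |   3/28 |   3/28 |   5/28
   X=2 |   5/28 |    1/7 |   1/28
0.0310 dits

Mutual information: I(X;Y) = H(X) + H(Y) - H(X,Y)

Marginals:
P(X) = (1/4, 11/28, 5/14), H(X) = 0.4696 dits
P(Y) = (5/14, 9/28, 9/28), H(Y) = 0.4766 dits

Joint entropy: H(X,Y) = 0.9152 dits

I(X;Y) = 0.4696 + 0.4766 - 0.9152 = 0.0310 dits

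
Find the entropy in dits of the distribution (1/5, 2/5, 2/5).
0.4581 dits

Shannon entropy is H(X) = -Σ p(x) log p(x).

For P = (1/5, 2/5, 2/5):
H = -1/5 × log_10(1/5) -2/5 × log_10(2/5) -2/5 × log_10(2/5)
H = 0.4581 dits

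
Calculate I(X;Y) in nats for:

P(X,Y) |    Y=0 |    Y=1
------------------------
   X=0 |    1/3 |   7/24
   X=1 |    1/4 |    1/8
0.0087 nats

Mutual information: I(X;Y) = H(X) + H(Y) - H(X,Y)

Marginals:
P(X) = (5/8, 3/8), H(X) = 0.6616 nats
P(Y) = (7/12, 5/12), H(Y) = 0.6792 nats

Joint entropy: H(X,Y) = 1.3321 nats

I(X;Y) = 0.6616 + 0.6792 - 1.3321 = 0.0087 nats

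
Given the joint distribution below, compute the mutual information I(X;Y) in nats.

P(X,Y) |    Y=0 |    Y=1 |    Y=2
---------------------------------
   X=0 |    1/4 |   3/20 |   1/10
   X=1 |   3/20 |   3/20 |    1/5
0.0296 nats

Mutual information: I(X;Y) = H(X) + H(Y) - H(X,Y)

Marginals:
P(X) = (1/2, 1/2), H(X) = 0.6931 nats
P(Y) = (2/5, 3/10, 3/10), H(Y) = 1.0889 nats

Joint entropy: H(X,Y) = 1.7524 nats

I(X;Y) = 0.6931 + 1.0889 - 1.7524 = 0.0296 nats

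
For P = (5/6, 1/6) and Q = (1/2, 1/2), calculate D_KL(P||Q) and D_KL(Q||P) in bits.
D_KL(P||Q) = 0.3500, D_KL(Q||P) = 0.4240

KL divergence is not symmetric: D_KL(P||Q) ≠ D_KL(Q||P) in general.

D_KL(P||Q) = 0.3500 bits
D_KL(Q||P) = 0.4240 bits

No, they are not equal!

This asymmetry is why KL divergence is not a true distance metric.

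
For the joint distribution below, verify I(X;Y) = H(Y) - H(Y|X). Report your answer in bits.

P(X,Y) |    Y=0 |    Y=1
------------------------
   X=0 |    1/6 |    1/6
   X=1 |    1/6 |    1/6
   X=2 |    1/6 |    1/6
I(X;Y) = 0.0000 bits

Mutual information has multiple equivalent forms:
- I(X;Y) = H(X) - H(X|Y)
- I(X;Y) = H(Y) - H(Y|X)
- I(X;Y) = H(X) + H(Y) - H(X,Y)

Computing all quantities:
H(X) = 1.5850, H(Y) = 1.0000, H(X,Y) = 2.5850
H(X|Y) = 1.5850, H(Y|X) = 1.0000

Verification:
H(X) - H(X|Y) = 1.5850 - 1.5850 = 0.0000
H(Y) - H(Y|X) = 1.0000 - 1.0000 = 0.0000
H(X) + H(Y) - H(X,Y) = 1.5850 + 1.0000 - 2.5850 = 0.0000

All forms give I(X;Y) = 0.0000 bits. ✓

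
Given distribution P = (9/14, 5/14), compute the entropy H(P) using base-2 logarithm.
0.9403 bits

Shannon entropy is H(X) = -Σ p(x) log p(x).

For P = (9/14, 5/14):
H = -9/14 × log_2(9/14) -5/14 × log_2(5/14)
H = 0.9403 bits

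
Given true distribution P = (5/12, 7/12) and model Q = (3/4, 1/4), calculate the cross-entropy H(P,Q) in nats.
0.9285 nats

Cross-entropy: H(P,Q) = -Σ p(x) log q(x)

Alternatively: H(P,Q) = H(P) + D_KL(P||Q)
H(P) = 0.6792 nats
D_KL(P||Q) = 0.2493 nats

H(P,Q) = 0.6792 + 0.2493 = 0.9285 nats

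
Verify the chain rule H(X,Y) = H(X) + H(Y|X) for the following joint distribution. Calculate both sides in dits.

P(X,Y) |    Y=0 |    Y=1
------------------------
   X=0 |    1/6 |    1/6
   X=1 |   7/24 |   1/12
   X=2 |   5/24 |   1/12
H(X,Y) = 0.7372, H(X) = 0.4749, H(Y|X) = 0.2624 (all in dits)

Chain rule: H(X,Y) = H(X) + H(Y|X)

Left side — joint entropy directly:
H(X,Y) = -Σ p(x,y) log p(x,y) = 0.7372 dits

Right side — compute H(Y|X) from the conditional distributions:
P(X) = (1/3, 3/8, 7/24), so H(X) = 0.4749 dits
H(Y|X) = Σ_x P(X=x) · H(Y|X=x):
  P(Y|X=0) = (1/2, 1/2), H(Y|X=0) = 0.3010, weight P(X=0) = 1/3
  P(Y|X=1) = (7/9, 2/9), H(Y|X=1) = 0.2300, weight P(X=1) = 3/8
  P(Y|X=2) = (5/7, 2/7), H(Y|X=2) = 0.2598, weight P(X=2) = 7/24
H(Y|X) = 0.2624 dits

H(X) + H(Y|X) = 0.4749 + 0.2624 = 0.7372 dits

Both sides equal 0.7372 dits. ✓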